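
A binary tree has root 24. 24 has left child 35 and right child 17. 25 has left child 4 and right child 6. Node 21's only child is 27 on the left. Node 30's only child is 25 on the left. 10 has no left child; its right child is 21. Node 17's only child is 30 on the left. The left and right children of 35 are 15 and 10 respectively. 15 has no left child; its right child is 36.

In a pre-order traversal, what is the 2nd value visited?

Pre-order visits the node, then its left subtree, then its right subtree.
Visit 24.
At 24: go left to 35.
  Visit 35.
  At 35: go left to 15.
    Visit 15.
    At 15: no left child.
    At 15: go right to 36.
      36 is a leaf — visit 36.
  At 35: go right to 10.
    Visit 10.
    At 10: no left child.
    At 10: go right to 21.
      Visit 21.
      At 21: go left to 27.
        27 is a leaf — visit 27.
      At 21: no right child.
At 24: go right to 17.
  Visit 17.
  At 17: go left to 30.
    Visit 30.
    At 30: go left to 25.
      Visit 25.
      At 25: go left to 4.
        4 is a leaf — visit 4.
      At 25: go right to 6.
        6 is a leaf — visit 6.
    At 30: no right child.
  At 17: no right child.
Full pre-order sequence: 24, 35, 15, 36, 10, 21, 27, 17, 30, 25, 4, 6.

35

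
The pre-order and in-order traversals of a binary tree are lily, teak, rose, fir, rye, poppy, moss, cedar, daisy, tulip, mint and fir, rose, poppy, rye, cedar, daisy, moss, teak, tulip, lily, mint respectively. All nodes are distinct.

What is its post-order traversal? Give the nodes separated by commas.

The first element of pre-order is the root; it splits in-order into left and right subtrees.
Root lily: left subtree has 9 nodes {fir, rose, poppy, rye, cedar, daisy, moss, teak, tulip}, right has 1 {mint}.
  Root teak: left subtree has 7 nodes {fir, rose, poppy, rye, cedar, daisy, moss}, right has 1 {tulip}.
    Root rose: left subtree has 1 node {fir}, right has 5 {poppy, rye, cedar, daisy, moss}.
      Root rye: left subtree has 1 node {poppy}, right has 3 {cedar, daisy, moss}.
        Root moss: left subtree has 2 nodes {cedar, daisy}, right has 0 { }.
          Root cedar: left subtree has 0 nodes { }, right has 1 {daisy}.

fir, poppy, daisy, cedar, moss, rye, rose, tulip, teak, mint, lily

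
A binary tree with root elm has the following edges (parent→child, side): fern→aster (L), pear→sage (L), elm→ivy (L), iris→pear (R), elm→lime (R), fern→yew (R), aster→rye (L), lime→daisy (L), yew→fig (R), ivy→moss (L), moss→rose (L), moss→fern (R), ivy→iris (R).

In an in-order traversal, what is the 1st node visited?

rose

In-order visits the left subtree, then the node, then the right subtree.
At elm: go left to ivy.
  At ivy: go left to moss.
    At moss: go left to rose.
      rose is a leaf — visit rose.
    Visit moss.
    At moss: go right to fern.
      At fern: go left to aster.
        At aster: go left to rye.
          rye is a leaf — visit rye.
        Visit aster.
        At aster: no right child.
      Visit fern.
      At fern: go right to yew.
        At yew: no left child.
        Visit yew.
        At yew: go right to fig.
          fig is a leaf — visit fig.
  Visit ivy.
  At ivy: go right to iris.
    At iris: no left child.
    Visit iris.
    At iris: go right to pear.
      At pear: go left to sage.
        sage is a leaf — visit sage.
      Visit pear.
      At pear: no right child.
Visit elm.
At elm: go right to lime.
  At lime: go left to daisy.
    daisy is a leaf — visit daisy.
  Visit lime.
  At lime: no right child.
Full in-order sequence: rose, moss, rye, aster, fern, yew, fig, ivy, iris, sage, pear, elm, daisy, lime.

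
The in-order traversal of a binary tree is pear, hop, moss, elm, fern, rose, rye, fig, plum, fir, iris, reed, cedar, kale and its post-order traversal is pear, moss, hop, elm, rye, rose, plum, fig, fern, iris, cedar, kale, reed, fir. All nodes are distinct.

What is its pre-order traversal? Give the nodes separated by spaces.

The last element of post-order is the root; it splits in-order into left and right subtrees.
Root fir: left subtree has 9 nodes {pear, hop, moss, elm, fern, rose, rye, fig, plum}, right has 4 {iris, reed, cedar, kale}.
  Root fern: left subtree has 4 nodes {pear, hop, moss, elm}, right has 4 {rose, rye, fig, plum}.
    Root elm: left subtree has 3 nodes {pear, hop, moss}, right has 0 { }.
      Root hop: left subtree has 1 node {pear}, right has 1 {moss}.
    Root fig: left subtree has 2 nodes {rose, rye}, right has 1 {plum}.
      Root rose: left subtree has 0 nodes { }, right has 1 {rye}.
  Root reed: left subtree has 1 node {iris}, right has 2 {cedar, kale}.
    Root kale: left subtree has 1 node {cedar}, right has 0 { }.

fir fern elm hop pear moss fig rose rye plum reed iris kale cedar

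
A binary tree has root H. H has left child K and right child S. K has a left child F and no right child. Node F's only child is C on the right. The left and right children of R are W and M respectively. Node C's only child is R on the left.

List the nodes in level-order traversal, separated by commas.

H, K, S, F, C, R, W, M

Level-order visits nodes level by level from the root, left to right within each level.
Level 0: H
Level 1: K, S
Level 2: F
Level 3: C
Level 4: R
Level 5: W, M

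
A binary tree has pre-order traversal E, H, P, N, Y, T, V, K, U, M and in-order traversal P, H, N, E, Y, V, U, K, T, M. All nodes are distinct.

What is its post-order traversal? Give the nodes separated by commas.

P, N, H, U, K, V, M, T, Y, E

The first element of pre-order is the root; it splits in-order into left and right subtrees.
Root E: left subtree has 3 nodes {P, H, N}, right has 6 {Y, V, U, K, T, M}.
  Root H: left subtree has 1 node {P}, right has 1 {N}.
  Root Y: left subtree has 0 nodes { }, right has 5 {V, U, K, T, M}.
    Root T: left subtree has 3 nodes {V, U, K}, right has 1 {M}.
      Root V: left subtree has 0 nodes { }, right has 2 {U, K}.
        Root K: left subtree has 1 node {U}, right has 0 { }.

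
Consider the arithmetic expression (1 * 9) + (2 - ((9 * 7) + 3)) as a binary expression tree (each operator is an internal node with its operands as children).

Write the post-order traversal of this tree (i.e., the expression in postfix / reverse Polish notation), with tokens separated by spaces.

Post-order on an expression tree gives postfix notation: for each operator, emit left operand, right operand, then the operator.

1 9 * 2 9 7 * 3 + - +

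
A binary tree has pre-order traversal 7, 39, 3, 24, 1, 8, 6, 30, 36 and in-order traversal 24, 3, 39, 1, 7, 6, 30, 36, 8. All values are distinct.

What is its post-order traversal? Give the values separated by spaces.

24 3 1 39 36 30 6 8 7

The first element of pre-order is the root; it splits in-order into left and right subtrees.
Root 7: left subtree has 4 nodes {24, 3, 39, 1}, right has 4 {6, 30, 36, 8}.
  Root 39: left subtree has 2 nodes {24, 3}, right has 1 {1}.
    Root 3: left subtree has 1 node {24}, right has 0 { }.
  Root 8: left subtree has 3 nodes {6, 30, 36}, right has 0 { }.
    Root 6: left subtree has 0 nodes { }, right has 2 {30, 36}.
      Root 30: left subtree has 0 nodes { }, right has 1 {36}.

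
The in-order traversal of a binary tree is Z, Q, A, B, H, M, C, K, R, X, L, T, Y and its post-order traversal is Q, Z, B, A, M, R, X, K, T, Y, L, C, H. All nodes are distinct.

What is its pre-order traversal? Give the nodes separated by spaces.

The last element of post-order is the root; it splits in-order into left and right subtrees.
Root H: left subtree has 4 nodes {Z, Q, A, B}, right has 8 {M, C, K, R, X, L, T, Y}.
  Root A: left subtree has 2 nodes {Z, Q}, right has 1 {B}.
    Root Z: left subtree has 0 nodes { }, right has 1 {Q}.
  Root C: left subtree has 1 node {M}, right has 6 {K, R, X, L, T, Y}.
    Root L: left subtree has 3 nodes {K, R, X}, right has 2 {T, Y}.
      Root K: left subtree has 0 nodes { }, right has 2 {R, X}.
        Root X: left subtree has 1 node {R}, right has 0 { }.
      Root Y: left subtree has 1 node {T}, right has 0 { }.

H A Z Q B C M L K X R Y T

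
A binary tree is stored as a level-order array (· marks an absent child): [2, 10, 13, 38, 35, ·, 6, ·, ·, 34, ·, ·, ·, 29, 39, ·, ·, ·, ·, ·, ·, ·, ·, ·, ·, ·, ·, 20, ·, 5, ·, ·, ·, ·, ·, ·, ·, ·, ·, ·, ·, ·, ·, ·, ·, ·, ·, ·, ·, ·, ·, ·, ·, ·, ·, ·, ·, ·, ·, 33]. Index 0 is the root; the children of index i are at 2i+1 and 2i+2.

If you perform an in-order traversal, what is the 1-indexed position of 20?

In-order visits the left subtree, then the node, then the right subtree.
At 2: go left to 10.
  At 10: go left to 38.
    38 is a leaf — visit 38.
  Visit 10.
  At 10: go right to 35.
    At 35: go left to 34.
      34 is a leaf — visit 34.
    Visit 35.
    At 35: no right child.
Visit 2.
At 2: go right to 13.
  At 13: no left child.
  Visit 13.
  At 13: go right to 6.
    At 6: go left to 29.
      At 29: go left to 20.
        20 is a leaf — visit 20.
      Visit 29.
      At 29: no right child.
    Visit 6.
    At 6: go right to 39.
      At 39: go left to 5.
        At 5: go left to 33.
          33 is a leaf — visit 33.
        Visit 5.
        At 5: no right child.
      Visit 39.
      At 39: no right child.
Full in-order sequence: 38, 10, 34, 35, 2, 13, 20, 29, 6, 33, 5, 39.

7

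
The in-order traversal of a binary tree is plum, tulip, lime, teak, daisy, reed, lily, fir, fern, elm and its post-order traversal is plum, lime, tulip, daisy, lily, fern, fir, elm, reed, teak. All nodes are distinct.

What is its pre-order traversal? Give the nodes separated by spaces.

teak tulip plum lime reed daisy elm fir lily fern

The last element of post-order is the root; it splits in-order into left and right subtrees.
Root teak: left subtree has 3 nodes {plum, tulip, lime}, right has 6 {daisy, reed, lily, fir, fern, elm}.
  Root tulip: left subtree has 1 node {plum}, right has 1 {lime}.
  Root reed: left subtree has 1 node {daisy}, right has 4 {lily, fir, fern, elm}.
    Root elm: left subtree has 3 nodes {lily, fir, fern}, right has 0 { }.
      Root fir: left subtree has 1 node {lily}, right has 1 {fern}.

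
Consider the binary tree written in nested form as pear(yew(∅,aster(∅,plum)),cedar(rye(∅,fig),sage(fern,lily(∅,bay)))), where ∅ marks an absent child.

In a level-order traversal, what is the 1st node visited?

pear

Level-order visits nodes level by level from the root, left to right within each level.
Level 0: pear
Level 1: yew, cedar
Level 2: aster, rye, sage
Level 3: plum, fig, fern, lily
Level 4: bay
Full level-order sequence: pear, yew, cedar, aster, rye, sage, plum, fig, fern, lily, bay.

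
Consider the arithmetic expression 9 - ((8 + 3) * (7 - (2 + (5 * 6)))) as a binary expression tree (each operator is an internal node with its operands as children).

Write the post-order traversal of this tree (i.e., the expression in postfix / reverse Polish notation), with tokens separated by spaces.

9 8 3 + 7 2 5 6 * + - * -

Post-order on an expression tree gives postfix notation: for each operator, emit left operand, right operand, then the operator.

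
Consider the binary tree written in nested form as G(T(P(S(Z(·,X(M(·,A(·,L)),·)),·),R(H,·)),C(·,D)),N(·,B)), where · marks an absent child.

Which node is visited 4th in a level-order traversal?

Level-order visits nodes level by level from the root, left to right within each level.
Level 0: G
Level 1: T, N
Level 2: P, C, B
Level 3: S, R, D
Level 4: Z, H
Level 5: X
Level 6: M
Level 7: A
Level 8: L
Full level-order sequence: G, T, N, P, C, B, S, R, D, Z, H, X, M, A, L.

P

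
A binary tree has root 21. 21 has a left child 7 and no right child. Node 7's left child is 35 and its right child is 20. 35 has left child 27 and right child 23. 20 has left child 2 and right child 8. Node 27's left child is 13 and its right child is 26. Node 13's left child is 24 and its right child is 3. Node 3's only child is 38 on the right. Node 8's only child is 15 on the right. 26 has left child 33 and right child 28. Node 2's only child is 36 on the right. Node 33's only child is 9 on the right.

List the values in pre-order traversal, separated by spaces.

21 7 35 27 13 24 3 38 26 33 9 28 23 20 2 36 8 15

Pre-order visits the node, then its left subtree, then its right subtree.
Visit 21.
At 21: go left to 7.
  Visit 7.
  At 7: go left to 35.
    Visit 35.
    At 35: go left to 27.
      Visit 27.
      At 27: go left to 13.
        Visit 13.
        At 13: go left to 24.
          24 is a leaf — visit 24.
        At 13: go right to 3.
          Visit 3.
          At 3: no left child.
          At 3: go right to 38.
            38 is a leaf — visit 38.
      At 27: go right to 26.
        Visit 26.
        At 26: go left to 33.
          Visit 33.
          At 33: no left child.
          At 33: go right to 9.
            9 is a leaf — visit 9.
        At 26: go right to 28.
          28 is a leaf — visit 28.
    At 35: go right to 23.
      23 is a leaf — visit 23.
  At 7: go right to 20.
    Visit 20.
    At 20: go left to 2.
      Visit 2.
      At 2: no left child.
      At 2: go right to 36.
        36 is a leaf — visit 36.
    At 20: go right to 8.
      Visit 8.
      At 8: no left child.
      At 8: go right to 15.
        15 is a leaf — visit 15.
At 21: no right child.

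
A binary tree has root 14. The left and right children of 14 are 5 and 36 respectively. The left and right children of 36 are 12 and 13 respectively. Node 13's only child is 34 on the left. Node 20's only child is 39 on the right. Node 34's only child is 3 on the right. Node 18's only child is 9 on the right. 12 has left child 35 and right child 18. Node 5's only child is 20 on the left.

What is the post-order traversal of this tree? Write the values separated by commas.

Post-order visits the left subtree, then the right subtree, then the node.
At 14: go left to 5.
  At 5: go left to 20.
    At 20: no left child.
    At 20: go right to 39.
      39 is a leaf — visit 39.
    Visit 20.
  At 5: no right child.
  Visit 5.
At 14: go right to 36.
  At 36: go left to 12.
    At 12: go left to 35.
      35 is a leaf — visit 35.
    At 12: go right to 18.
      At 18: no left child.
      At 18: go right to 9.
        9 is a leaf — visit 9.
      Visit 18.
    Visit 12.
  At 36: go right to 13.
    At 13: go left to 34.
      At 34: no left child.
      At 34: go right to 3.
        3 is a leaf — visit 3.
      Visit 34.
    At 13: no right child.
    Visit 13.
  Visit 36.
Visit 14.

39, 20, 5, 35, 9, 18, 12, 3, 34, 13, 36, 14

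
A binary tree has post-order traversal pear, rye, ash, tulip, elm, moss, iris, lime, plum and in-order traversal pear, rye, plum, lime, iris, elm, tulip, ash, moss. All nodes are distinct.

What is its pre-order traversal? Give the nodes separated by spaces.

The last element of post-order is the root; it splits in-order into left and right subtrees.
Root plum: left subtree has 2 nodes {pear, rye}, right has 6 {lime, iris, elm, tulip, ash, moss}.
  Root rye: left subtree has 1 node {pear}, right has 0 { }.
  Root lime: left subtree has 0 nodes { }, right has 5 {iris, elm, tulip, ash, moss}.
    Root iris: left subtree has 0 nodes { }, right has 4 {elm, tulip, ash, moss}.
      Root moss: left subtree has 3 nodes {elm, tulip, ash}, right has 0 { }.
        Root elm: left subtree has 0 nodes { }, right has 2 {tulip, ash}.
          Root tulip: left subtree has 0 nodes { }, right has 1 {ash}.

plum rye pear lime iris moss elm tulip ash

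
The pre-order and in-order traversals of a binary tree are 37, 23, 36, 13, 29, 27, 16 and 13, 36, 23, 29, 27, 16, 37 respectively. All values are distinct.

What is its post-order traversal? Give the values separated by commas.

13, 36, 16, 27, 29, 23, 37

The first element of pre-order is the root; it splits in-order into left and right subtrees.
Root 37: left subtree has 6 nodes {13, 36, 23, 29, 27, 16}, right has 0 { }.
  Root 23: left subtree has 2 nodes {13, 36}, right has 3 {29, 27, 16}.
    Root 36: left subtree has 1 node {13}, right has 0 { }.
    Root 29: left subtree has 0 nodes { }, right has 2 {27, 16}.
      Root 27: left subtree has 0 nodes { }, right has 1 {16}.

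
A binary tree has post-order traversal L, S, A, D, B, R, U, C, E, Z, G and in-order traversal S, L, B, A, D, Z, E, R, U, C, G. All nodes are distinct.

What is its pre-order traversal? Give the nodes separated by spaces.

The last element of post-order is the root; it splits in-order into left and right subtrees.
Root G: left subtree has 10 nodes {S, L, B, A, D, Z, E, R, U, C}, right has 0 { }.
  Root Z: left subtree has 5 nodes {S, L, B, A, D}, right has 4 {E, R, U, C}.
    Root B: left subtree has 2 nodes {S, L}, right has 2 {A, D}.
      Root S: left subtree has 0 nodes { }, right has 1 {L}.
      Root D: left subtree has 1 node {A}, right has 0 { }.
    Root E: left subtree has 0 nodes { }, right has 3 {R, U, C}.
      Root C: left subtree has 2 nodes {R, U}, right has 0 { }.
        Root U: left subtree has 1 node {R}, right has 0 { }.

G Z B S L D A E C U R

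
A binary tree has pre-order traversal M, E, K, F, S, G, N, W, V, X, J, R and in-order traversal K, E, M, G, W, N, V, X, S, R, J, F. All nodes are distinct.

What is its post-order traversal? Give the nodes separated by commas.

K, E, W, X, V, N, G, R, J, S, F, M

The first element of pre-order is the root; it splits in-order into left and right subtrees.
Root M: left subtree has 2 nodes {K, E}, right has 9 {G, W, N, V, X, S, R, J, F}.
  Root E: left subtree has 1 node {K}, right has 0 { }.
  Root F: left subtree has 8 nodes {G, W, N, V, X, S, R, J}, right has 0 { }.
    Root S: left subtree has 5 nodes {G, W, N, V, X}, right has 2 {R, J}.
      Root G: left subtree has 0 nodes { }, right has 4 {W, N, V, X}.
        Root N: left subtree has 1 node {W}, right has 2 {V, X}.
          Root V: left subtree has 0 nodes { }, right has 1 {X}.
      Root J: left subtree has 1 node {R}, right has 0 { }.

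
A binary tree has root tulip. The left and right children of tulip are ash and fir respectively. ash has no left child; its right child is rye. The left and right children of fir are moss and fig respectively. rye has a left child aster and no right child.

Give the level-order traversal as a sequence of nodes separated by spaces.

Level-order visits nodes level by level from the root, left to right within each level.
Level 0: tulip
Level 1: ash, fir
Level 2: rye, moss, fig
Level 3: aster

tulip ash fir rye moss fig aster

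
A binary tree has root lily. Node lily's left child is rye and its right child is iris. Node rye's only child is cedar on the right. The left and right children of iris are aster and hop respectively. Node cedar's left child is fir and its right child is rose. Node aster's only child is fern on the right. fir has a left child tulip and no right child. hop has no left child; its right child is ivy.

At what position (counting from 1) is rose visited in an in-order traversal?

In-order visits the left subtree, then the node, then the right subtree.
At lily: go left to rye.
  At rye: no left child.
  Visit rye.
  At rye: go right to cedar.
    At cedar: go left to fir.
      At fir: go left to tulip.
        tulip is a leaf — visit tulip.
      Visit fir.
      At fir: no right child.
    Visit cedar.
    At cedar: go right to rose.
      rose is a leaf — visit rose.
Visit lily.
At lily: go right to iris.
  At iris: go left to aster.
    At aster: no left child.
    Visit aster.
    At aster: go right to fern.
      fern is a leaf — visit fern.
  Visit iris.
  At iris: go right to hop.
    At hop: no left child.
    Visit hop.
    At hop: go right to ivy.
      ivy is a leaf — visit ivy.
Full in-order sequence: rye, tulip, fir, cedar, rose, lily, aster, fern, iris, hop, ivy.

5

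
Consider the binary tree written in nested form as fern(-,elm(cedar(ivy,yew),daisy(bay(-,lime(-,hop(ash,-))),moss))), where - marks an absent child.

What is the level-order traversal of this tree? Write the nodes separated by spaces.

fern elm cedar daisy ivy yew bay moss lime hop ash

Level-order visits nodes level by level from the root, left to right within each level.
Level 0: fern
Level 1: elm
Level 2: cedar, daisy
Level 3: ivy, yew, bay, moss
Level 4: lime
Level 5: hop
Level 6: ash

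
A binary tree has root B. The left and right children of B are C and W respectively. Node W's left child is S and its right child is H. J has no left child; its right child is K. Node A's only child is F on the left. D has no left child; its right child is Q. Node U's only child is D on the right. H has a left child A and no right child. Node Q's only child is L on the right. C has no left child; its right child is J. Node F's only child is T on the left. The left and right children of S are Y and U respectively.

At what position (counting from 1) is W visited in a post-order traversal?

Post-order visits the left subtree, then the right subtree, then the node.
At B: go left to C.
  At C: no left child.
  At C: go right to J.
    At J: no left child.
    At J: go right to K.
      K is a leaf — visit K.
    Visit J.
  Visit C.
At B: go right to W.
  At W: go left to S.
    At S: go left to Y.
      Y is a leaf — visit Y.
    At S: go right to U.
      At U: no left child.
      At U: go right to D.
        At D: no left child.
        At D: go right to Q.
          At Q: no left child.
          At Q: go right to L.
            L is a leaf — visit L.
          Visit Q.
        Visit D.
      Visit U.
    Visit S.
  At W: go right to H.
    At H: go left to A.
      At A: go left to F.
        At F: go left to T.
          T is a leaf — visit T.
        At F: no right child.
        Visit F.
      At A: no right child.
      Visit A.
    At H: no right child.
    Visit H.
  Visit W.
Visit B.
Full post-order sequence: K, J, C, Y, L, Q, D, U, S, T, F, A, H, W, B.

14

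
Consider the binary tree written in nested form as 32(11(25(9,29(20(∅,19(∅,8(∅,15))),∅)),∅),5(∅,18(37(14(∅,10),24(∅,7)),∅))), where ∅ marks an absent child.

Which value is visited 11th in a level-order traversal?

Level-order visits nodes level by level from the root, left to right within each level.
Level 0: 32
Level 1: 11, 5
Level 2: 25, 18
Level 3: 9, 29, 37
Level 4: 20, 14, 24
Level 5: 19, 10, 7
Level 6: 8
Level 7: 15
Full level-order sequence: 32, 11, 5, 25, 18, 9, 29, 37, 20, 14, 24, 19, 10, 7, 8, 15.

24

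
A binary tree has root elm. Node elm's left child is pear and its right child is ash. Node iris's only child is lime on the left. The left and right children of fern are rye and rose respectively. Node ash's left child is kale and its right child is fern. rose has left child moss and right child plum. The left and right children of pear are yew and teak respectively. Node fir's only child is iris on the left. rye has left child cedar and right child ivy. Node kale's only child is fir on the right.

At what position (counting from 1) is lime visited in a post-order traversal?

Post-order visits the left subtree, then the right subtree, then the node.
At elm: go left to pear.
  At pear: go left to yew.
    yew is a leaf — visit yew.
  At pear: go right to teak.
    teak is a leaf — visit teak.
  Visit pear.
At elm: go right to ash.
  At ash: go left to kale.
    At kale: no left child.
    At kale: go right to fir.
      At fir: go left to iris.
        At iris: go left to lime.
          lime is a leaf — visit lime.
        At iris: no right child.
        Visit iris.
      At fir: no right child.
      Visit fir.
    Visit kale.
  At ash: go right to fern.
    At fern: go left to rye.
      At rye: go left to cedar.
        cedar is a leaf — visit cedar.
      At rye: go right to ivy.
        ivy is a leaf — visit ivy.
      Visit rye.
    At fern: go right to rose.
      At rose: go left to moss.
        moss is a leaf — visit moss.
      At rose: go right to plum.
        plum is a leaf — visit plum.
      Visit rose.
    Visit fern.
  Visit ash.
Visit elm.
Full post-order sequence: yew, teak, pear, lime, iris, fir, kale, cedar, ivy, rye, moss, plum, rose, fern, ash, elm.

4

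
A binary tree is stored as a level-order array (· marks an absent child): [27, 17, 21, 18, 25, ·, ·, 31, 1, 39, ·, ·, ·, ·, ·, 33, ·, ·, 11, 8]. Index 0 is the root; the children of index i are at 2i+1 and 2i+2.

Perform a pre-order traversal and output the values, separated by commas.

Pre-order visits the node, then its left subtree, then its right subtree.
Visit 27.
At 27: go left to 17.
  Visit 17.
  At 17: go left to 18.
    Visit 18.
    At 18: go left to 31.
      Visit 31.
      At 31: go left to 33.
        33 is a leaf — visit 33.
      At 31: no right child.
    At 18: go right to 1.
      Visit 1.
      At 1: no left child.
      At 1: go right to 11.
        11 is a leaf — visit 11.
  At 17: go right to 25.
    Visit 25.
    At 25: go left to 39.
      Visit 39.
      At 39: go left to 8.
        8 is a leaf — visit 8.
      At 39: no right child.
    At 25: no right child.
At 27: go right to 21.
  21 is a leaf — visit 21.

27, 17, 18, 31, 33, 1, 11, 25, 39, 8, 21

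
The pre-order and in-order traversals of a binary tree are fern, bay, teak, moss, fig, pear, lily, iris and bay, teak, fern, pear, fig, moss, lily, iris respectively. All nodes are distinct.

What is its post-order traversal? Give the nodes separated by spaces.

The first element of pre-order is the root; it splits in-order into left and right subtrees.
Root fern: left subtree has 2 nodes {bay, teak}, right has 5 {pear, fig, moss, lily, iris}.
  Root bay: left subtree has 0 nodes { }, right has 1 {teak}.
  Root moss: left subtree has 2 nodes {pear, fig}, right has 2 {lily, iris}.
    Root fig: left subtree has 1 node {pear}, right has 0 { }.
    Root lily: left subtree has 0 nodes { }, right has 1 {iris}.

teak bay pear fig iris lily moss fern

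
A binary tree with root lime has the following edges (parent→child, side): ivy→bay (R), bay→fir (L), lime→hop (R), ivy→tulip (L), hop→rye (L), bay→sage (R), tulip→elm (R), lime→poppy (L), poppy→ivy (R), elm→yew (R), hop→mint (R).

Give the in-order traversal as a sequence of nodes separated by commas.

poppy, tulip, elm, yew, ivy, fir, bay, sage, lime, rye, hop, mint

In-order visits the left subtree, then the node, then the right subtree.
At lime: go left to poppy.
  At poppy: no left child.
  Visit poppy.
  At poppy: go right to ivy.
    At ivy: go left to tulip.
      At tulip: no left child.
      Visit tulip.
      At tulip: go right to elm.
        At elm: no left child.
        Visit elm.
        At elm: go right to yew.
          yew is a leaf — visit yew.
    Visit ivy.
    At ivy: go right to bay.
      At bay: go left to fir.
        fir is a leaf — visit fir.
      Visit bay.
      At bay: go right to sage.
        sage is a leaf — visit sage.
Visit lime.
At lime: go right to hop.
  At hop: go left to rye.
    rye is a leaf — visit rye.
  Visit hop.
  At hop: go right to mint.
    mint is a leaf — visit mint.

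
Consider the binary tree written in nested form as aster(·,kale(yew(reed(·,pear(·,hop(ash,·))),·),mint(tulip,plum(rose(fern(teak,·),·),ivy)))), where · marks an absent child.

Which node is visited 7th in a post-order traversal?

Post-order visits the left subtree, then the right subtree, then the node.
At aster: no left child.
At aster: go right to kale.
  At kale: go left to yew.
    At yew: go left to reed.
      At reed: no left child.
      At reed: go right to pear.
        At pear: no left child.
        At pear: go right to hop.
          At hop: go left to ash.
            ash is a leaf — visit ash.
          At hop: no right child.
          Visit hop.
        Visit pear.
      Visit reed.
    At yew: no right child.
    Visit yew.
  At kale: go right to mint.
    At mint: go left to tulip.
      tulip is a leaf — visit tulip.
    At mint: go right to plum.
      At plum: go left to rose.
        At rose: go left to fern.
          At fern: go left to teak.
            teak is a leaf — visit teak.
          At fern: no right child.
          Visit fern.
        At rose: no right child.
        Visit rose.
      At plum: go right to ivy.
        ivy is a leaf — visit ivy.
      Visit plum.
    Visit mint.
  Visit kale.
Visit aster.
Full post-order sequence: ash, hop, pear, reed, yew, tulip, teak, fern, rose, ivy, plum, mint, kale, aster.

teak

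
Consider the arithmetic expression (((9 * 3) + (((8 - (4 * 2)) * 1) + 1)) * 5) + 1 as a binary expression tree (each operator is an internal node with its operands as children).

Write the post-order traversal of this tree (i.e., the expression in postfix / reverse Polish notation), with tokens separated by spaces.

Post-order on an expression tree gives postfix notation: for each operator, emit left operand, right operand, then the operator.

9 3 * 8 4 2 * - 1 * 1 + + 5 * 1 +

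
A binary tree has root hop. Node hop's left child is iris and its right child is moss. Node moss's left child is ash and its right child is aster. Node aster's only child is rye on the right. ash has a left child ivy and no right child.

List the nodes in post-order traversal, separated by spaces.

Post-order visits the left subtree, then the right subtree, then the node.
At hop: go left to iris.
  iris is a leaf — visit iris.
At hop: go right to moss.
  At moss: go left to ash.
    At ash: go left to ivy.
      ivy is a leaf — visit ivy.
    At ash: no right child.
    Visit ash.
  At moss: go right to aster.
    At aster: no left child.
    At aster: go right to rye.
      rye is a leaf — visit rye.
    Visit aster.
  Visit moss.
Visit hop.

iris ivy ash rye aster moss hop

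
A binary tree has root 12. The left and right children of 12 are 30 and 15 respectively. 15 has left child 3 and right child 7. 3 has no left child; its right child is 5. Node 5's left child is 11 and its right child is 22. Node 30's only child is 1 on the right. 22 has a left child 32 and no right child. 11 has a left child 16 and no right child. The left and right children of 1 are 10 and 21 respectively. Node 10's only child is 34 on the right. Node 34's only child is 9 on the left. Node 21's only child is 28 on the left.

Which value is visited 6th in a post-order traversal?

1

Post-order visits the left subtree, then the right subtree, then the node.
At 12: go left to 30.
  At 30: no left child.
  At 30: go right to 1.
    At 1: go left to 10.
      At 10: no left child.
      At 10: go right to 34.
        At 34: go left to 9.
          9 is a leaf — visit 9.
        At 34: no right child.
        Visit 34.
      Visit 10.
    At 1: go right to 21.
      At 21: go left to 28.
        28 is a leaf — visit 28.
      At 21: no right child.
      Visit 21.
    Visit 1.
  Visit 30.
At 12: go right to 15.
  At 15: go left to 3.
    At 3: no left child.
    At 3: go right to 5.
      At 5: go left to 11.
        At 11: go left to 16.
          16 is a leaf — visit 16.
        At 11: no right child.
        Visit 11.
      At 5: go right to 22.
        At 22: go left to 32.
          32 is a leaf — visit 32.
        At 22: no right child.
        Visit 22.
      Visit 5.
    Visit 3.
  At 15: go right to 7.
    7 is a leaf — visit 7.
  Visit 15.
Visit 12.
Full post-order sequence: 9, 34, 10, 28, 21, 1, 30, 16, 11, 32, 22, 5, 3, 7, 15, 12.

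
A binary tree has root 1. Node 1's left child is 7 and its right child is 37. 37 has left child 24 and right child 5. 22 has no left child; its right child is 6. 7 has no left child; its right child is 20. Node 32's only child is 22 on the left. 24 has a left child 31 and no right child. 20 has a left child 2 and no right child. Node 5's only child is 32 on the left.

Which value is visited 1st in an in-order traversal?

7

In-order visits the left subtree, then the node, then the right subtree.
At 1: go left to 7.
  At 7: no left child.
  Visit 7.
  At 7: go right to 20.
    At 20: go left to 2.
      2 is a leaf — visit 2.
    Visit 20.
    At 20: no right child.
Visit 1.
At 1: go right to 37.
  At 37: go left to 24.
    At 24: go left to 31.
      31 is a leaf — visit 31.
    Visit 24.
    At 24: no right child.
  Visit 37.
  At 37: go right to 5.
    At 5: go left to 32.
      At 32: go left to 22.
        At 22: no left child.
        Visit 22.
        At 22: go right to 6.
          6 is a leaf — visit 6.
      Visit 32.
      At 32: no right child.
    Visit 5.
    At 5: no right child.
Full in-order sequence: 7, 2, 20, 1, 31, 24, 37, 22, 6, 32, 5.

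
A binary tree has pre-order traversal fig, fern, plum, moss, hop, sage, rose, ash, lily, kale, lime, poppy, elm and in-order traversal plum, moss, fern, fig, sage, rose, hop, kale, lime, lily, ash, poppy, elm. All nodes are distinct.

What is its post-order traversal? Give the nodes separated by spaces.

The first element of pre-order is the root; it splits in-order into left and right subtrees.
Root fig: left subtree has 3 nodes {plum, moss, fern}, right has 9 {sage, rose, hop, kale, lime, lily, ash, poppy, elm}.
  Root fern: left subtree has 2 nodes {plum, moss}, right has 0 { }.
    Root plum: left subtree has 0 nodes { }, right has 1 {moss}.
  Root hop: left subtree has 2 nodes {sage, rose}, right has 6 {kale, lime, lily, ash, poppy, elm}.
    Root sage: left subtree has 0 nodes { }, right has 1 {rose}.
    Root ash: left subtree has 3 nodes {kale, lime, lily}, right has 2 {poppy, elm}.
      Root lily: left subtree has 2 nodes {kale, lime}, right has 0 { }.
        Root kale: left subtree has 0 nodes { }, right has 1 {lime}.
      Root poppy: left subtree has 0 nodes { }, right has 1 {elm}.

moss plum fern rose sage lime kale lily elm poppy ash hop fig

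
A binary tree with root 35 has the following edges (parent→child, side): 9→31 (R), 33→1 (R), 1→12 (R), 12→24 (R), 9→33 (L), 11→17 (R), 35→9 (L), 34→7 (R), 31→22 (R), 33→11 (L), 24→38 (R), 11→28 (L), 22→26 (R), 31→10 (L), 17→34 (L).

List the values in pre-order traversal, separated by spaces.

Pre-order visits the node, then its left subtree, then its right subtree.
Visit 35.
At 35: go left to 9.
  Visit 9.
  At 9: go left to 33.
    Visit 33.
    At 33: go left to 11.
      Visit 11.
      At 11: go left to 28.
        28 is a leaf — visit 28.
      At 11: go right to 17.
        Visit 17.
        At 17: go left to 34.
          Visit 34.
          At 34: no left child.
          At 34: go right to 7.
            7 is a leaf — visit 7.
        At 17: no right child.
    At 33: go right to 1.
      Visit 1.
      At 1: no left child.
      At 1: go right to 12.
        Visit 12.
        At 12: no left child.
        At 12: go right to 24.
          Visit 24.
          At 24: no left child.
          At 24: go right to 38.
            38 is a leaf — visit 38.
  At 9: go right to 31.
    Visit 31.
    At 31: go left to 10.
      10 is a leaf — visit 10.
    At 31: go right to 22.
      Visit 22.
      At 22: no left child.
      At 22: go right to 26.
        26 is a leaf — visit 26.
At 35: no right child.

35 9 33 11 28 17 34 7 1 12 24 38 31 10 22 26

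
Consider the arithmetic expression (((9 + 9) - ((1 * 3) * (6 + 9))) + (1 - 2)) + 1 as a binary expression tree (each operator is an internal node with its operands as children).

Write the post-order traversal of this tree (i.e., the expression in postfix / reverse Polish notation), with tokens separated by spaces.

Post-order on an expression tree gives postfix notation: for each operator, emit left operand, right operand, then the operator.

9 9 + 1 3 * 6 9 + * - 1 2 - + 1 +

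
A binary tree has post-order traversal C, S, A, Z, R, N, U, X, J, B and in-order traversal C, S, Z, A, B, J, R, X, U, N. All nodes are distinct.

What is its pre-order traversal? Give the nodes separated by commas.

The last element of post-order is the root; it splits in-order into left and right subtrees.
Root B: left subtree has 4 nodes {C, S, Z, A}, right has 5 {J, R, X, U, N}.
  Root Z: left subtree has 2 nodes {C, S}, right has 1 {A}.
    Root S: left subtree has 1 node {C}, right has 0 { }.
  Root J: left subtree has 0 nodes { }, right has 4 {R, X, U, N}.
    Root X: left subtree has 1 node {R}, right has 2 {U, N}.
      Root U: left subtree has 0 nodes { }, right has 1 {N}.

B, Z, S, C, A, J, X, R, U, N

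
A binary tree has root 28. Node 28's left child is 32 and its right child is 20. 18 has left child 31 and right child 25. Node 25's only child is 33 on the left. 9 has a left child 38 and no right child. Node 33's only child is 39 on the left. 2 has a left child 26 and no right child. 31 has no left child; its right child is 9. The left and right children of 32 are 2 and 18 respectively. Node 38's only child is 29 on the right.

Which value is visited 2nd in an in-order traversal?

In-order visits the left subtree, then the node, then the right subtree.
At 28: go left to 32.
  At 32: go left to 2.
    At 2: go left to 26.
      26 is a leaf — visit 26.
    Visit 2.
    At 2: no right child.
  Visit 32.
  At 32: go right to 18.
    At 18: go left to 31.
      At 31: no left child.
      Visit 31.
      At 31: go right to 9.
        At 9: go left to 38.
          At 38: no left child.
          Visit 38.
          At 38: go right to 29.
            29 is a leaf — visit 29.
        Visit 9.
        At 9: no right child.
    Visit 18.
    At 18: go right to 25.
      At 25: go left to 33.
        At 33: go left to 39.
          39 is a leaf — visit 39.
        Visit 33.
        At 33: no right child.
      Visit 25.
      At 25: no right child.
Visit 28.
At 28: go right to 20.
  20 is a leaf — visit 20.
Full in-order sequence: 26, 2, 32, 31, 38, 29, 9, 18, 39, 33, 25, 28, 20.

2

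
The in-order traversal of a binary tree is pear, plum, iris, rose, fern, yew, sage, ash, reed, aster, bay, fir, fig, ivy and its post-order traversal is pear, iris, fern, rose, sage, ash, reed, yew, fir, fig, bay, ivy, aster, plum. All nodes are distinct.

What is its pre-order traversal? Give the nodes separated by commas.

The last element of post-order is the root; it splits in-order into left and right subtrees.
Root plum: left subtree has 1 node {pear}, right has 12 {iris, rose, fern, yew, sage, ash, reed, aster, bay, fir, fig, ivy}.
  Root aster: left subtree has 7 nodes {iris, rose, fern, yew, sage, ash, reed}, right has 4 {bay, fir, fig, ivy}.
    Root yew: left subtree has 3 nodes {iris, rose, fern}, right has 3 {sage, ash, reed}.
      Root rose: left subtree has 1 node {iris}, right has 1 {fern}.
      Root reed: left subtree has 2 nodes {sage, ash}, right has 0 { }.
        Root ash: left subtree has 1 node {sage}, right has 0 { }.
    Root ivy: left subtree has 3 nodes {bay, fir, fig}, right has 0 { }.
      Root bay: left subtree has 0 nodes { }, right has 2 {fir, fig}.
        Root fig: left subtree has 1 node {fir}, right has 0 { }.

plum, pear, aster, yew, rose, iris, fern, reed, ash, sage, ivy, bay, fig, fir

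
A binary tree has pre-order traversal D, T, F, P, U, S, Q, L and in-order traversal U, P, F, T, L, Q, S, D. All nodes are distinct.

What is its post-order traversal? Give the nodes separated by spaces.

U P F L Q S T D

The first element of pre-order is the root; it splits in-order into left and right subtrees.
Root D: left subtree has 7 nodes {U, P, F, T, L, Q, S}, right has 0 { }.
  Root T: left subtree has 3 nodes {U, P, F}, right has 3 {L, Q, S}.
    Root F: left subtree has 2 nodes {U, P}, right has 0 { }.
      Root P: left subtree has 1 node {U}, right has 0 { }.
    Root S: left subtree has 2 nodes {L, Q}, right has 0 { }.
      Root Q: left subtree has 1 node {L}, right has 0 { }.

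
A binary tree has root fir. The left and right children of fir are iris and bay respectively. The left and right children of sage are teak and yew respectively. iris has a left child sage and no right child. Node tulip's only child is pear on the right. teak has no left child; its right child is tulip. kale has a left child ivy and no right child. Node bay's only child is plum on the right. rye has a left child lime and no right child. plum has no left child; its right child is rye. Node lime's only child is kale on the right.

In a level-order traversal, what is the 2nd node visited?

Level-order visits nodes level by level from the root, left to right within each level.
Level 0: fir
Level 1: iris, bay
Level 2: sage, plum
Level 3: teak, yew, rye
Level 4: tulip, lime
Level 5: pear, kale
Level 6: ivy
Full level-order sequence: fir, iris, bay, sage, plum, teak, yew, rye, tulip, lime, pear, kale, ivy.

iris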